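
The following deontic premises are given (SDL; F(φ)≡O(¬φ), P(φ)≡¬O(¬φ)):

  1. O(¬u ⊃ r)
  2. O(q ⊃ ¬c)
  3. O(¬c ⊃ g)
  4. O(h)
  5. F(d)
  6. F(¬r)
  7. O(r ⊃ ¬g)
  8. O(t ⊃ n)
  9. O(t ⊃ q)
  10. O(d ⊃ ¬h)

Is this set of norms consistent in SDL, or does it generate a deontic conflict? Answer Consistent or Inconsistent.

Consistent

Premise 10 is O(d ⊃ ¬h), but O(d) is not derivable from the premises, so it does not yield O(¬h).
So O(¬h) is not derivable, and the apparent clash with O(h) does not arise.
A world satisfying every obligation exists (e.g. c=true, d=false, g=false, h=true, n=false, q=false, r=true, t=false, u=false); no atom is both obligatory and forbidden, so the set is consistent.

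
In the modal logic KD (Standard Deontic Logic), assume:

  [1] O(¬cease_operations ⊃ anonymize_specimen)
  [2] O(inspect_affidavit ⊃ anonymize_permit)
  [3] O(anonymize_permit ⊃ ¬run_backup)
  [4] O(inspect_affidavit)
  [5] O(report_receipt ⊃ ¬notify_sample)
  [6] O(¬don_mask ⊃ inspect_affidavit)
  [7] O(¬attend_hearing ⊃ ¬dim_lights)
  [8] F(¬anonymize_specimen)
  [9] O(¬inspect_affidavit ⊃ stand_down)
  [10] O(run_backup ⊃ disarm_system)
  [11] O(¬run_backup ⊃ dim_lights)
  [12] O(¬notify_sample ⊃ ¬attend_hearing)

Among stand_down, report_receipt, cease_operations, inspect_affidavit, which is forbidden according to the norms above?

Premise 4 states O(inspect_affidavit) outright.
Premise 2 is O(inspect_affidavit ⊃ anonymize_permit); since O(inspect_affidavit), deontic closure gives O(anonymize_permit).
With premise 3, O(anonymize_permit ⊃ ¬run_backup), the K-axiom yields O(¬run_backup).
Applying K to premise 11 (O(¬run_backup ⊃ dim_lights)) and O(¬run_backup) yields O(dim_lights).
Premise 7, O(¬attend_hearing ⊃ ¬dim_lights), contraposes to O(dim_lights ⊃ attend_hearing); with O(dim_lights) we get O(attend_hearing).
The contrapositive of premise 12 (O(¬notify_sample ⊃ ¬attend_hearing)) is O(attend_hearing ⊃ notify_sample), and O(attend_hearing) is already established, so O(notify_sample).
The contrapositive of premise 5 (O(report_receipt ⊃ ¬notify_sample)) is O(notify_sample ⊃ ¬report_receipt), and O(notify_sample) is already established, so O(¬report_receipt).
So O(¬report_receipt) holds, i.e. report_receipt is forbidden. None of the other listed options is forbidden under the premises.

report_receipt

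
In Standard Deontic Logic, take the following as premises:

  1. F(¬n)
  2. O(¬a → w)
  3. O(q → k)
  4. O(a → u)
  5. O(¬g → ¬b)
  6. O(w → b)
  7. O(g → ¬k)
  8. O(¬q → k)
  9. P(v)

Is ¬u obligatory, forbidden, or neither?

Premises 8 and 3 cover both cases: O(¬q → k) and O(q → k). Since ¬q ∨ q is a tautology, O(k) follows.
Premise 7 is O(g → ¬k); contrapositively O(k → ¬g). Since O(k) holds, K gives O(¬g).
Premise 5 is O(¬g → ¬b); since O(¬g), deontic closure gives O(¬b).
Premise 6, O(w → b), contraposes to O(¬b → ¬w); with O(¬b) we get O(¬w).
The contrapositive of premise 2 (O(¬a → w)) is O(¬w → a), and O(¬w) is already established, so O(a).
Premise 4 is O(a → u); since O(a), deontic closure gives O(u).
Premises 1, 9 do not contribute to this derivation.
Thus O(u), which is F(¬u): ¬u is forbidden.

Forbidden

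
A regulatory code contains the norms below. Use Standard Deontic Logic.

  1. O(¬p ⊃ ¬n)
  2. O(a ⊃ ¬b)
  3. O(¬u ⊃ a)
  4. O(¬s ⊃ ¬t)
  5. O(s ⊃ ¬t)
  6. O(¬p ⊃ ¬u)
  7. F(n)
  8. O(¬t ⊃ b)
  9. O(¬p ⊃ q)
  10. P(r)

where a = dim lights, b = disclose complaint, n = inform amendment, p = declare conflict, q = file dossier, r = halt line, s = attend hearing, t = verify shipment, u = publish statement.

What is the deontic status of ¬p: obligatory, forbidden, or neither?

Forbidden

Premises 5 and 4 cover both cases: O(s ⊃ ¬t) and O(¬s ⊃ ¬t). Since s ∨ ¬s is a tautology, O(¬t) follows.
Applying K to premise 8 (O(¬t ⊃ b)) and O(¬t) yields O(b).
The contrapositive of premise 2 (O(a ⊃ ¬b)) is O(b ⊃ ¬a), and O(b) is already established, so O(¬a).
Premise 3 is O(¬u ⊃ a); contrapositively O(¬a ⊃ u). Since O(¬a) holds, K gives O(u).
The contrapositive of premise 6 (O(¬p ⊃ ¬u)) is O(u ⊃ p), and O(u) is already established, so O(p).
Premises 1, 7, 9, 10 do not contribute to this derivation.
Thus O(p), which is F(¬p): ¬p is forbidden.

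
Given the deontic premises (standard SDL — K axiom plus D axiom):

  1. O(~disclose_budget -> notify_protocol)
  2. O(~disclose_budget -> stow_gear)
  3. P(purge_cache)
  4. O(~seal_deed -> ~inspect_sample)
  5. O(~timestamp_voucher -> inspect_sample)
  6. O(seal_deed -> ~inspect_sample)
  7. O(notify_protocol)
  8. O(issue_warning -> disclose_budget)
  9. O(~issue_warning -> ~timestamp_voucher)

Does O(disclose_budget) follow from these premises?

Yes

By case analysis on ~seal_deed: premise 4 gives O(~seal_deed -> ~inspect_sample) and premise 6 gives O(seal_deed -> ~inspect_sample), so O(~inspect_sample) either way.
The contrapositive of premise 5 (O(~timestamp_voucher -> inspect_sample)) is O(~inspect_sample -> timestamp_voucher), and O(~inspect_sample) is already established, so O(timestamp_voucher).
Premise 9, O(~issue_warning -> ~timestamp_voucher), contraposes to O(timestamp_voucher -> issue_warning); with O(timestamp_voucher) we get O(issue_warning).
Premise 8 is O(issue_warning -> disclose_budget); since O(issue_warning), deontic closure gives O(disclose_budget).
Premises 1, 2, 3, 7 do not contribute to this derivation.
So O(disclose_budget) follows.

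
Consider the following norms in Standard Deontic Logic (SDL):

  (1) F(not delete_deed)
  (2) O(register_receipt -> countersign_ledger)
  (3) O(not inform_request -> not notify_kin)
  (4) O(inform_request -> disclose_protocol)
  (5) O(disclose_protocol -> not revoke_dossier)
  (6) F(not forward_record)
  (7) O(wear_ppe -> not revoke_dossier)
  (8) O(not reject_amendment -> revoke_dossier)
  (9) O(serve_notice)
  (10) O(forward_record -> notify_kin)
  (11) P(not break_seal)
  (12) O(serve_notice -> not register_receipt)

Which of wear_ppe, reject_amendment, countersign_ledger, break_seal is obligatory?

reject_amendment

Premise 6 is F(not forward_record), i.e. O(forward_record).
With premise 10, O(forward_record -> notify_kin), the K-axiom yields O(notify_kin).
Premise 3 is O(not inform_request -> not notify_kin); contrapositively O(notify_kin -> inform_request). Since O(notify_kin) holds, K gives O(inform_request).
With premise 4, O(inform_request -> disclose_protocol), the K-axiom yields O(disclose_protocol).
Premise 5 is O(disclose_protocol -> not revoke_dossier); since O(disclose_protocol), deontic closure gives O(not revoke_dossier).
Premise 8 is O(not reject_amendment -> revoke_dossier); contrapositively O(not revoke_dossier -> reject_amendment). Since O(not revoke_dossier) holds, K gives O(reject_amendment).
So O(reject_amendment) holds — reject_amendment is obligatory. None of the other listed options is made obligatory by any chain of premises.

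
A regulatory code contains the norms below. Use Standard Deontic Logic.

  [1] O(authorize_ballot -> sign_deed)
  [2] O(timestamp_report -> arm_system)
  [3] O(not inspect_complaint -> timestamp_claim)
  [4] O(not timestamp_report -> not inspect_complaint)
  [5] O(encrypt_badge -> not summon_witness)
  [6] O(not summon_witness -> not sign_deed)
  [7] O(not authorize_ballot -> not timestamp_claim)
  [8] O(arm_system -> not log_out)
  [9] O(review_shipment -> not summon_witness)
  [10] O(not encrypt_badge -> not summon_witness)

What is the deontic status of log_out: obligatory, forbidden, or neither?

Forbidden

Premises 10 and 5 cover both cases: O(not encrypt_badge -> not summon_witness) and O(encrypt_badge -> not summon_witness). Since not encrypt_badge ∨ encrypt_badge is a tautology, O(not summon_witness) follows.
Premise 6 is O(not summon_witness -> not sign_deed); since O(not summon_witness), deontic closure gives O(not sign_deed).
Premise 1, O(authorize_ballot -> sign_deed), contraposes to O(not sign_deed -> not authorize_ballot); with O(not sign_deed) we get O(not authorize_ballot).
From O(not authorize_ballot) and premise 7, O(not authorize_ballot -> not timestamp_claim), we obtain O(not timestamp_claim).
Premise 3 is O(not inspect_complaint -> timestamp_claim); contrapositively O(not timestamp_claim -> inspect_complaint). Since O(not timestamp_claim) holds, K gives O(inspect_complaint).
The contrapositive of premise 4 (O(not timestamp_report -> not inspect_complaint)) is O(inspect_complaint -> timestamp_report), and O(inspect_complaint) is already established, so O(timestamp_report).
Applying K to premise 2 (O(timestamp_report -> arm_system)) and O(timestamp_report) yields O(arm_system).
With premise 8, O(arm_system -> not log_out), the K-axiom yields O(not log_out).
Premise 9 does not contribute to this derivation.
Thus O(not log_out), which is F(log_out): log_out is forbidden.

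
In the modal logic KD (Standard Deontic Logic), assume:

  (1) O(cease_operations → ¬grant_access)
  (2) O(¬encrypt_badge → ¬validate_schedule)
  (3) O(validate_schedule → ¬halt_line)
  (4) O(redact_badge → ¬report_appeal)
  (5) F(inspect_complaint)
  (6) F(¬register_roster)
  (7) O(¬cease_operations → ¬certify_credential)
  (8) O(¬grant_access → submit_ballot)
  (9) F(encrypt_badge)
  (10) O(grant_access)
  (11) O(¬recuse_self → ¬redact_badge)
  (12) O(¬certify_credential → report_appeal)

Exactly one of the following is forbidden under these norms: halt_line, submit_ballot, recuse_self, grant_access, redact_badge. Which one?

redact_badge

Premise 10 states O(grant_access) outright.
Premise 1, O(cease_operations → ¬grant_access), contraposes to O(grant_access → ¬cease_operations); with O(grant_access) we get O(¬cease_operations).
From O(¬cease_operations) and premise 7, O(¬cease_operations → ¬certify_credential), we obtain O(¬certify_credential).
From O(¬certify_credential) and premise 12, O(¬certify_credential → report_appeal), we obtain O(report_appeal).
Premise 4, O(redact_badge → ¬report_appeal), contraposes to O(report_appeal → ¬redact_badge); with O(report_appeal) we get O(¬redact_badge).
So O(¬redact_badge) holds, i.e. redact_badge is forbidden. None of the other listed options is forbidden under the premises.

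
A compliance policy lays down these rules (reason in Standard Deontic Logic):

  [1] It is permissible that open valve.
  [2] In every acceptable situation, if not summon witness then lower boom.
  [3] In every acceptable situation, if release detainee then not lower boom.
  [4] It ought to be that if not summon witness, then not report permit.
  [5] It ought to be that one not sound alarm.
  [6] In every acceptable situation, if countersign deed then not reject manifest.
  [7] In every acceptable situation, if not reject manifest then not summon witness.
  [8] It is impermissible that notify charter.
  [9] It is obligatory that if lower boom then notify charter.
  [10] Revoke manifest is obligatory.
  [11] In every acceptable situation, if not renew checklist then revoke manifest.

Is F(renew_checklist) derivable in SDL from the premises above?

No

Premise 11 is O(¬renew_checklist → revoke_manifest); even if O(revoke_manifest) held, inferring O(¬renew_checklist) would be affirming the consequent — invalid.
No other premise forces O(¬renew_checklist). An ideal world satisfying every premise can still have renew_checklist true, so F(renew_checklist) is not derivable.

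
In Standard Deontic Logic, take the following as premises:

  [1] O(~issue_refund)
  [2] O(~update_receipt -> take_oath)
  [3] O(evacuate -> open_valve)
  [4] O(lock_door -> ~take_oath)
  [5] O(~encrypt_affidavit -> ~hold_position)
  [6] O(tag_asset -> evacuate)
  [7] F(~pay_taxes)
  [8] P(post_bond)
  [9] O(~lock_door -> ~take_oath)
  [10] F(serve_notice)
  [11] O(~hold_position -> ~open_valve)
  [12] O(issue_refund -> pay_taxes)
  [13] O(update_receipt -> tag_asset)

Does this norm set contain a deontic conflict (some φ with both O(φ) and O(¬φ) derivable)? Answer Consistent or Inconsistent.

Premise 12 is O(issue_refund -> pay_taxes); even if O(pay_taxes) held, inferring O(issue_refund) would be affirming the consequent — invalid.
So O(issue_refund) is not derivable, and the apparent clash with O(~issue_refund) does not arise.
A world satisfying every obligation exists (e.g. encrypt_affidavit=true, evacuate=true, hold_position=true, issue_refund=false, lock_door=false, open_valve=true, pay_taxes=true, post_bond=false, serve_notice=false, tag_asset=true, take_oath=false, update_receipt=true); no atom is both obligatory and forbidden, so the set is consistent.

Consistent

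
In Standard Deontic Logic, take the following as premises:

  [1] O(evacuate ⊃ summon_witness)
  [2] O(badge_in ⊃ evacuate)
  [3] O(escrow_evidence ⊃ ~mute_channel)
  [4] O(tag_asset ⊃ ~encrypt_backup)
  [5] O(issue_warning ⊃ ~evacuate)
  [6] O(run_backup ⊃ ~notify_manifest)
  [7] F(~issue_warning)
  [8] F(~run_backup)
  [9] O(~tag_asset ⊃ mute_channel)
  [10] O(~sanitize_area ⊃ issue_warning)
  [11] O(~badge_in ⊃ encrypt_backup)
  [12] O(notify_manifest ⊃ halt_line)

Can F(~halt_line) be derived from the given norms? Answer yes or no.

No

Premise 12 is O(notify_manifest ⊃ halt_line), but O(notify_manifest) is not derivable from the premises, so it does not yield O(halt_line).
No other premise forces O(halt_line). An ideal world satisfying every premise can still have ~halt_line true, so F(~halt_line) is not derivable.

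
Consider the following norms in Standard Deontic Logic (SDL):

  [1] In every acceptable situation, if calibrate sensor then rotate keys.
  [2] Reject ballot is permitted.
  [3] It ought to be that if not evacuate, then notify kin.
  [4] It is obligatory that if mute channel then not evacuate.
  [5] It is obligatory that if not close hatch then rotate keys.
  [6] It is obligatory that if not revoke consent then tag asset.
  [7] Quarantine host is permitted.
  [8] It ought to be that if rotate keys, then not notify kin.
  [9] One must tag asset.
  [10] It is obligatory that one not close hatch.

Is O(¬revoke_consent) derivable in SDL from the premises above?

No

Premise 6 is O(¬revoke_consent → tag_asset); even if O(tag_asset) held, inferring O(¬revoke_consent) would be affirming the consequent — invalid.
No other premise forces O(¬revoke_consent). An ideal world satisfying every premise can still have ¬revoke_consent false, so O(¬revoke_consent) is not derivable.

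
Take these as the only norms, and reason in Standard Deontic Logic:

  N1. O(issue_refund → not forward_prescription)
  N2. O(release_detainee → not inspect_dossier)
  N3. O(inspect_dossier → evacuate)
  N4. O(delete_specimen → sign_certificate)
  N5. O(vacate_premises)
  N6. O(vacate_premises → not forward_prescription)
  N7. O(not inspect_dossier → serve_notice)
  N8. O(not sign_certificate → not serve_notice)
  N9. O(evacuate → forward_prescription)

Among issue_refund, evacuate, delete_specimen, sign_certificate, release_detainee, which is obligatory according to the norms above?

sign_certificate

Premise 5 states O(vacate_premises) outright.
Premise 6 is O(vacate_premises → not forward_prescription); since O(vacate_premises), deontic closure gives O(not forward_prescription).
The contrapositive of premise 9 (O(evacuate → forward_prescription)) is O(not forward_prescription → not evacuate), and O(not forward_prescription) is already established, so O(not evacuate).
Premise 3, O(inspect_dossier → evacuate), contraposes to O(not evacuate → not inspect_dossier); with O(not evacuate) we get O(not inspect_dossier).
Premise 7 is O(not inspect_dossier → serve_notice); since O(not inspect_dossier), deontic closure gives O(serve_notice).
The contrapositive of premise 8 (O(not sign_certificate → not serve_notice)) is O(serve_notice → sign_certificate), and O(serve_notice) is already established, so O(sign_certificate).
So O(sign_certificate) holds — sign_certificate is obligatory. None of the other listed options is made obligatory by any chain of premises.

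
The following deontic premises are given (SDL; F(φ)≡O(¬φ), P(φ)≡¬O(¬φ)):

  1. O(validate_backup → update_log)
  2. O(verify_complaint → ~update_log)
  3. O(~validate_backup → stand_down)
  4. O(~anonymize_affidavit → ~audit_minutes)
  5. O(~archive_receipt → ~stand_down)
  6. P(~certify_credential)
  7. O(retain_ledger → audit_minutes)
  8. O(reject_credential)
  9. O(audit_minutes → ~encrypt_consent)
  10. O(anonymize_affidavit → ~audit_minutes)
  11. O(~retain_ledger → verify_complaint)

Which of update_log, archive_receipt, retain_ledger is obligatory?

archive_receipt

Premises 10 and 4 are O(anonymize_affidavit → ~audit_minutes) and O(~anonymize_affidavit → ~audit_minutes); every ideal world satisfies anonymize_affidavit or ~anonymize_affidavit, so in either case ~audit_minutes holds — hence O(~audit_minutes).
Premise 7 is O(retain_ledger → audit_minutes); contrapositively O(~audit_minutes → ~retain_ledger). Since O(~audit_minutes) holds, K gives O(~retain_ledger).
Applying K to premise 11 (O(~retain_ledger → verify_complaint)) and O(~retain_ledger) yields O(verify_complaint).
Premise 2 is O(verify_complaint → ~update_log); since O(verify_complaint), deontic closure gives O(~update_log).
The contrapositive of premise 1 (O(validate_backup → update_log)) is O(~update_log → ~validate_backup), and O(~update_log) is already established, so O(~validate_backup).
From O(~validate_backup) and premise 3, O(~validate_backup → stand_down), we obtain O(stand_down).
The contrapositive of premise 5 (O(~archive_receipt → ~stand_down)) is O(stand_down → archive_receipt), and O(stand_down) is already established, so O(archive_receipt).
So O(archive_receipt) holds — archive_receipt is obligatory. None of the other listed options is made obligatory by any chain of premises.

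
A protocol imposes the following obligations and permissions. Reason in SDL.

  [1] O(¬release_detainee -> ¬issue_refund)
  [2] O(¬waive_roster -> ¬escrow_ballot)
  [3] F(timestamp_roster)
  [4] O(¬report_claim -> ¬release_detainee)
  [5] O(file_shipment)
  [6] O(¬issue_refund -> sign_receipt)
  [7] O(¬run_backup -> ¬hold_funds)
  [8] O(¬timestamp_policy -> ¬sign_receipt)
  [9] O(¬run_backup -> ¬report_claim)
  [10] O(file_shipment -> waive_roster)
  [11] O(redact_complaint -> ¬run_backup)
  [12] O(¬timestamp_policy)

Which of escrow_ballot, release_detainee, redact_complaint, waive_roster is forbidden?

redact_complaint

From premise 12 we have O(¬timestamp_policy).
Premise 8 is O(¬timestamp_policy -> ¬sign_receipt); since O(¬timestamp_policy), deontic closure gives O(¬sign_receipt).
The contrapositive of premise 6 (O(¬issue_refund -> sign_receipt)) is O(¬sign_receipt -> issue_refund), and O(¬sign_receipt) is already established, so O(issue_refund).
The contrapositive of premise 1 (O(¬release_detainee -> ¬issue_refund)) is O(issue_refund -> release_detainee), and O(issue_refund) is already established, so O(release_detainee).
The contrapositive of premise 4 (O(¬report_claim -> ¬release_detainee)) is O(release_detainee -> report_claim), and O(release_detainee) is already established, so O(report_claim).
Premise 9 is O(¬run_backup -> ¬report_claim); contrapositively O(report_claim -> run_backup). Since O(report_claim) holds, K gives O(run_backup).
The contrapositive of premise 11 (O(redact_complaint -> ¬run_backup)) is O(run_backup -> ¬redact_complaint), and O(run_backup) is already established, so O(¬redact_complaint).
So O(¬redact_complaint) holds, i.e. redact_complaint is forbidden. None of the other listed options is forbidden under the premises.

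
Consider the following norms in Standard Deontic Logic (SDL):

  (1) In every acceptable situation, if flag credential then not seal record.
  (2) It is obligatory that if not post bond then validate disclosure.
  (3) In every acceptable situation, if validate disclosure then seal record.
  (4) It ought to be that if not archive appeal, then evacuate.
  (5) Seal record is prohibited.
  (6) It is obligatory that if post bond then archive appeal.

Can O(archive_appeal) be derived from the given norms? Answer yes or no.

Premise 5 is F(seal_record), i.e. O(¬seal_record).
The contrapositive of premise 3 (O(validate_disclosure → seal_record)) is O(¬seal_record → ¬validate_disclosure), and O(¬seal_record) is already established, so O(¬validate_disclosure).
Premise 2 is O(¬post_bond → validate_disclosure); contrapositively O(¬validate_disclosure → post_bond). Since O(¬validate_disclosure) holds, K gives O(post_bond).
Premise 6 is O(post_bond → archive_appeal); since O(post_bond), deontic closure gives O(archive_appeal).
Premises 1, 4 do not contribute to this derivation.
So O(archive_appeal) follows.

Yes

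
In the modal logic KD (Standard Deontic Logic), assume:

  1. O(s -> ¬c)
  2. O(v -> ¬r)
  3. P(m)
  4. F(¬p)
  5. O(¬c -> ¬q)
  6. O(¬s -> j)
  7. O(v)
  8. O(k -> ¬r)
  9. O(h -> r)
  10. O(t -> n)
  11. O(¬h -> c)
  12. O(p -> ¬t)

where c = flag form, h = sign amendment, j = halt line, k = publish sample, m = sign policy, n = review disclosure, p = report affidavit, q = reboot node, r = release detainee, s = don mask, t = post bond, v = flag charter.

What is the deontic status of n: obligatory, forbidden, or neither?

Premise 10 is O(t -> n), but O(t) is not derivable from the premises, so it does not yield O(n).
No premise or chain of K-axiom applications forces O(n), and none forces O(¬n). So n is neither obligatory nor forbidden under these norms.

Neither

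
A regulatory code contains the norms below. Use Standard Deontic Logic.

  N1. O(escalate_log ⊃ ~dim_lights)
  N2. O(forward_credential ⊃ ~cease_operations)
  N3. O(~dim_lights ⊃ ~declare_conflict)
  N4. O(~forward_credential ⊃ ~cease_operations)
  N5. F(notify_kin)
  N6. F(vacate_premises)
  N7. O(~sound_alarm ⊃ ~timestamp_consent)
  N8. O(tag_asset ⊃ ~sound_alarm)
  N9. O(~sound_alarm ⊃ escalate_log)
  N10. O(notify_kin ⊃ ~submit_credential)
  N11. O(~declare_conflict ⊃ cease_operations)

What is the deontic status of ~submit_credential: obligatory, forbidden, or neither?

Premise 10 is O(notify_kin ⊃ ~submit_credential), but O(notify_kin) is not derivable from the premises, so it does not yield O(~submit_credential).
No premise or chain of K-axiom applications forces O(~submit_credential), and none forces O(submit_credential). So ~submit_credential is neither obligatory nor forbidden under these norms.

Neither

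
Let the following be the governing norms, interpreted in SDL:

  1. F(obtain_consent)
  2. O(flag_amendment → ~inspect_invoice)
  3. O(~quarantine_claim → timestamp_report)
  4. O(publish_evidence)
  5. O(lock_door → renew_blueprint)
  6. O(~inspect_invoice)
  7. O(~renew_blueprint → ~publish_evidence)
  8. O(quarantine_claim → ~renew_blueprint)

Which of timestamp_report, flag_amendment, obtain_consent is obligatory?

Premise 4 states O(publish_evidence) outright.
Premise 7 is O(~renew_blueprint → ~publish_evidence); contrapositively O(publish_evidence → renew_blueprint). Since O(publish_evidence) holds, K gives O(renew_blueprint).
The contrapositive of premise 8 (O(quarantine_claim → ~renew_blueprint)) is O(renew_blueprint → ~quarantine_claim), and O(renew_blueprint) is already established, so O(~quarantine_claim).
Applying K to premise 3 (O(~quarantine_claim → timestamp_report)) and O(~quarantine_claim) yields O(timestamp_report).
So O(timestamp_report) holds — timestamp_report is obligatory. None of the other listed options is made obligatory by any chain of premises.

timestamp_report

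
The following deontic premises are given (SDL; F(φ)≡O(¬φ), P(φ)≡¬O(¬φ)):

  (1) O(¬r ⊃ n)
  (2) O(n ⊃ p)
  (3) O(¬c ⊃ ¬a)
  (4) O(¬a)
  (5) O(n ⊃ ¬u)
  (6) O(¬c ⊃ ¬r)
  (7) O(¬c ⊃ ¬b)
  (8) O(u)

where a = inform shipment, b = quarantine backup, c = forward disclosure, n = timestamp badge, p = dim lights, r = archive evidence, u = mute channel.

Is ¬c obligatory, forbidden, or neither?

From premise 8 we have O(u).
Premise 5 is O(n ⊃ ¬u); contrapositively O(u ⊃ ¬n). Since O(u) holds, K gives O(¬n).
Premise 1 is O(¬r ⊃ n); contrapositively O(¬n ⊃ r). Since O(¬n) holds, K gives O(r).
The contrapositive of premise 6 (O(¬c ⊃ ¬r)) is O(r ⊃ c), and O(r) is already established, so O(c).
Premises 2, 3, 4, 7 do not contribute to this derivation.
Thus O(c), which is F(¬c): ¬c is forbidden.

Forbidden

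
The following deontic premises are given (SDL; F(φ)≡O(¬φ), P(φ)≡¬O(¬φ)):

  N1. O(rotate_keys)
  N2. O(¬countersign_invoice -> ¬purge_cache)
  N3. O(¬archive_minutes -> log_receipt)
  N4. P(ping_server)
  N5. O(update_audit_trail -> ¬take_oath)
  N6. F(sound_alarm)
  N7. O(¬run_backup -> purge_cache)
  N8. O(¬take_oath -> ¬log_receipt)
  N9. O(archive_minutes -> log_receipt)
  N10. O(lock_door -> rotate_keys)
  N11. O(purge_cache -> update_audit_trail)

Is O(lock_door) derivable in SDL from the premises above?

No

Premise 10 is O(lock_door -> rotate_keys); even if O(rotate_keys) held, inferring O(lock_door) would be affirming the consequent — invalid.
No other premise forces O(lock_door). An ideal world satisfying every premise can still have lock_door false, so O(lock_door) is not derivable.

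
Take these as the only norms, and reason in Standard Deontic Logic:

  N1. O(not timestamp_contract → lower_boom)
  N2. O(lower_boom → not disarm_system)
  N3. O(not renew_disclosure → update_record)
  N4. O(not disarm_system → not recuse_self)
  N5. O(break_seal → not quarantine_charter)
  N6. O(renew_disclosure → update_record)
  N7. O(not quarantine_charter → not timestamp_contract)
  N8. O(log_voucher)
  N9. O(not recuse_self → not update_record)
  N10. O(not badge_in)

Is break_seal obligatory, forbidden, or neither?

Forbidden

Premises 6 and 3 cover both cases: O(renew_disclosure → update_record) and O(not renew_disclosure → update_record). Since renew_disclosure ∨ not renew_disclosure is a tautology, O(update_record) follows.
Premise 9, O(not recuse_self → not update_record), contraposes to O(update_record → recuse_self); with O(update_record) we get O(recuse_self).
Premise 4, O(not disarm_system → not recuse_self), contraposes to O(recuse_self → disarm_system); with O(recuse_self) we get O(disarm_system).
Premise 2 is O(lower_boom → not disarm_system); contrapositively O(disarm_system → not lower_boom). Since O(disarm_system) holds, K gives O(not lower_boom).
Premise 1 is O(not timestamp_contract → lower_boom); contrapositively O(not lower_boom → timestamp_contract). Since O(not lower_boom) holds, K gives O(timestamp_contract).
Premise 7, O(not quarantine_charter → not timestamp_contract), contraposes to O(timestamp_contract → quarantine_charter); with O(timestamp_contract) we get O(quarantine_charter).
The contrapositive of premise 5 (O(break_seal → not quarantine_charter)) is O(quarantine_charter → not break_seal), and O(quarantine_charter) is already established, so O(not break_seal).
Premises 8, 10 do not contribute to this derivation.
Thus O(not break_seal), which is F(break_seal): break_seal is forbidden.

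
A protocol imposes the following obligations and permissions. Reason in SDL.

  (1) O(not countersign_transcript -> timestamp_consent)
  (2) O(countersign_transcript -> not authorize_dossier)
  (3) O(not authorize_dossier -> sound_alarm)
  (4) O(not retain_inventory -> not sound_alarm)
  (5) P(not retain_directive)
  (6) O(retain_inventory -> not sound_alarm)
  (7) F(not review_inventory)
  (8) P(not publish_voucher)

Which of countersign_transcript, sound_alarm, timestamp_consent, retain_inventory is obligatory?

Premises 4 and 6 cover both cases: O(not retain_inventory -> not sound_alarm) and O(retain_inventory -> not sound_alarm). Since not retain_inventory ∨ retain_inventory is a tautology, O(not sound_alarm) follows.
The contrapositive of premise 3 (O(not authorize_dossier -> sound_alarm)) is O(not sound_alarm -> authorize_dossier), and O(not sound_alarm) is already established, so O(authorize_dossier).
Premise 2, O(countersign_transcript -> not authorize_dossier), contraposes to O(authorize_dossier -> not countersign_transcript); with O(authorize_dossier) we get O(not countersign_transcript).
From O(not countersign_transcript) and premise 1, O(not countersign_transcript -> timestamp_consent), we obtain O(timestamp_consent).
So O(timestamp_consent) holds — timestamp_consent is obligatory. None of the other listed options is made obligatory by any chain of premises.

timestamp_consent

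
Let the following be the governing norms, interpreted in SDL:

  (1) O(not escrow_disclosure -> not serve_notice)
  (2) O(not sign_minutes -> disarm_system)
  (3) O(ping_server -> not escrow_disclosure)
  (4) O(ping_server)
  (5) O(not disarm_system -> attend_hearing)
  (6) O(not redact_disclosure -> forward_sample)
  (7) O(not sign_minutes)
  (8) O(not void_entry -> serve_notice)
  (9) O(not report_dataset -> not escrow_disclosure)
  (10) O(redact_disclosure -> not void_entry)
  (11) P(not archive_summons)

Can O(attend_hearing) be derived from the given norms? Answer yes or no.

Premise 5 is O(not disarm_system -> attend_hearing), but O(not disarm_system) is not derivable from the premises, so it does not yield O(attend_hearing).
No other premise forces O(attend_hearing). An ideal world satisfying every premise can still have attend_hearing false, so O(attend_hearing) is not derivable.

No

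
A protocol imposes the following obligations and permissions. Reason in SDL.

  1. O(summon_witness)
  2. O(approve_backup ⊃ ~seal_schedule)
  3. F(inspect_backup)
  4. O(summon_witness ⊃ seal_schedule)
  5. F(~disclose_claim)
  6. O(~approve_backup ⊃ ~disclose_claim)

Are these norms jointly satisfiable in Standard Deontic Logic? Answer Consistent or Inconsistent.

Premise 5 is F(~disclose_claim), i.e. O(disclose_claim).
The contrapositive of premise 6 (O(~approve_backup ⊃ ~disclose_claim)) is O(disclose_claim ⊃ approve_backup), and O(disclose_claim) is already established, so O(approve_backup).
With premise 2, O(approve_backup ⊃ ~seal_schedule), the K-axiom yields O(~seal_schedule).
Premise 4, O(summon_witness ⊃ seal_schedule), contraposes to O(~seal_schedule ⊃ ~summon_witness); with O(~seal_schedule) we get O(~summon_witness).
Yet premise 1 states O(summon_witness).
We now have both O(~summon_witness) and O(summon_witness) — summon_witness is simultaneously obligatory and forbidden, violating the D-axiom.

Inconsistent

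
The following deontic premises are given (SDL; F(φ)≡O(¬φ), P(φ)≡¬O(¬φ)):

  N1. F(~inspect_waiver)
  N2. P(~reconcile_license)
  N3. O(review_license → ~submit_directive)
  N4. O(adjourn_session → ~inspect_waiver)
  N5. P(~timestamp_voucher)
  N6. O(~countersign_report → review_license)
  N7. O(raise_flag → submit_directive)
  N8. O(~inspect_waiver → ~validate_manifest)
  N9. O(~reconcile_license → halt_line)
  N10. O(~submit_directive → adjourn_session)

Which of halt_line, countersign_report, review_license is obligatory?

F(~inspect_waiver) at premise 1 means O(inspect_waiver).
Premise 4, O(adjourn_session → ~inspect_waiver), contraposes to O(inspect_waiver → ~adjourn_session); with O(inspect_waiver) we get O(~adjourn_session).
Premise 10, O(~submit_directive → adjourn_session), contraposes to O(~adjourn_session → submit_directive); with O(~adjourn_session) we get O(submit_directive).
The contrapositive of premise 3 (O(review_license → ~submit_directive)) is O(submit_directive → ~review_license), and O(submit_directive) is already established, so O(~review_license).
The contrapositive of premise 6 (O(~countersign_report → review_license)) is O(~review_license → countersign_report), and O(~review_license) is already established, so O(countersign_report).
So O(countersign_report) holds — countersign_report is obligatory. None of the other listed options is made obligatory by any chain of premises.

countersign_report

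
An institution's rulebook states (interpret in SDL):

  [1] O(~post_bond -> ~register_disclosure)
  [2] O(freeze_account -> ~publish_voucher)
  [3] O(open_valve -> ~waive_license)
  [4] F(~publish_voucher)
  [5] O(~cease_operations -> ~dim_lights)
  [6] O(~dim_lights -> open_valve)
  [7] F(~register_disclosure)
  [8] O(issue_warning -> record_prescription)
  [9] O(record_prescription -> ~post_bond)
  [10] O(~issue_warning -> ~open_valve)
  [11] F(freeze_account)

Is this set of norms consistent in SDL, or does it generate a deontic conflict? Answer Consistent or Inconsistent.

Premise 2 is O(freeze_account -> ~publish_voucher), but O(freeze_account) is not derivable from the premises, so it does not yield O(~publish_voucher).
So O(~publish_voucher) is not derivable, and the apparent clash with O(publish_voucher) does not arise.
A world satisfying every obligation exists (e.g. cease_operations=true, dim_lights=true, freeze_account=false, issue_warning=false, open_valve=false, post_bond=true, publish_voucher=true, record_prescription=false, register_disclosure=true, waive_license=false); no atom is both obligatory and forbidden, so the set is consistent.

Consistent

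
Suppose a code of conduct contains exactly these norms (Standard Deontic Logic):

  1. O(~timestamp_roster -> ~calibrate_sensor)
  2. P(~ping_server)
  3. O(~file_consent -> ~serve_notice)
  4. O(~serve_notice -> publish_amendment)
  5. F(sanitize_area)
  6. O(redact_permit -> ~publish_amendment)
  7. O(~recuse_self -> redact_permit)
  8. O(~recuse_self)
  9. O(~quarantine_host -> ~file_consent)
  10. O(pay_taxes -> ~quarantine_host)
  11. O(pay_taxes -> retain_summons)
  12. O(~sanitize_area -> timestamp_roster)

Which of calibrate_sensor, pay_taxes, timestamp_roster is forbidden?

pay_taxes

From premise 8 we have O(~recuse_self).
Premise 7 is O(~recuse_self -> redact_permit); since O(~recuse_self), deontic closure gives O(redact_permit).
Applying K to premise 6 (O(redact_permit -> ~publish_amendment)) and O(redact_permit) yields O(~publish_amendment).
Premise 4, O(~serve_notice -> publish_amendment), contraposes to O(~publish_amendment -> serve_notice); with O(~publish_amendment) we get O(serve_notice).
Premise 3, O(~file_consent -> ~serve_notice), contraposes to O(serve_notice -> file_consent); with O(serve_notice) we get O(file_consent).
Premise 9 is O(~quarantine_host -> ~file_consent); contrapositively O(file_consent -> quarantine_host). Since O(file_consent) holds, K gives O(quarantine_host).
Premise 10 is O(pay_taxes -> ~quarantine_host); contrapositively O(quarantine_host -> ~pay_taxes). Since O(quarantine_host) holds, K gives O(~pay_taxes).
So O(~pay_taxes) holds, i.e. pay_taxes is forbidden. None of the other listed options is forbidden under the premises.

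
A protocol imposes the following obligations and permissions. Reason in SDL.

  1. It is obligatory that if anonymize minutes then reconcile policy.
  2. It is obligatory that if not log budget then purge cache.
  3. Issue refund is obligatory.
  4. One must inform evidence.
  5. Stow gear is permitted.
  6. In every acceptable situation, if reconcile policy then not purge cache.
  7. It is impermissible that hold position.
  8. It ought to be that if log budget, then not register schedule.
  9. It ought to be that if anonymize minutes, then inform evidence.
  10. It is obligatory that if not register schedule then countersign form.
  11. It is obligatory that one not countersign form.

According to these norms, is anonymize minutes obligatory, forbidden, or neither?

Premise 11 gives O(¬countersign_form).
Premise 10 is O(¬register_schedule → countersign_form); contrapositively O(¬countersign_form → register_schedule). Since O(¬countersign_form) holds, K gives O(register_schedule).
The contrapositive of premise 8 (O(log_budget → ¬register_schedule)) is O(register_schedule → ¬log_budget), and O(register_schedule) is already established, so O(¬log_budget).
Applying K to premise 2 (O(¬log_budget → purge_cache)) and O(¬log_budget) yields O(purge_cache).
Premise 6, O(reconcile_policy → ¬purge_cache), contraposes to O(purge_cache → ¬reconcile_policy); with O(purge_cache) we get O(¬reconcile_policy).
The contrapositive of premise 1 (O(anonymize_minutes → reconcile_policy)) is O(¬reconcile_policy → ¬anonymize_minutes), and O(¬reconcile_policy) is already established, so O(¬anonymize_minutes).
Premises 3, 4, 5, 7, 9 do not contribute to this derivation.
Thus O(¬anonymize_minutes), which is F(anonymize_minutes): anonymize_minutes is forbidden.

Forbidden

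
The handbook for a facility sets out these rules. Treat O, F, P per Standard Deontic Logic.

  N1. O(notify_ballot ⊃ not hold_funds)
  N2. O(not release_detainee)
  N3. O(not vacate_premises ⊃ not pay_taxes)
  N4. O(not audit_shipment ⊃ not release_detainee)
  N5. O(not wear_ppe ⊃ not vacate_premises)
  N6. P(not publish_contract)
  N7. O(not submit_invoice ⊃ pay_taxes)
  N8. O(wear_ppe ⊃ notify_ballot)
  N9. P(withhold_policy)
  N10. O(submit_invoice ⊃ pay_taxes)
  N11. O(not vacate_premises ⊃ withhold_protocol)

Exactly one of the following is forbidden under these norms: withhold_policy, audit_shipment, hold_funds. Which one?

hold_funds

Premises 7 and 10 are O(not submit_invoice ⊃ pay_taxes) and O(submit_invoice ⊃ pay_taxes); every ideal world satisfies not submit_invoice or submit_invoice, so in either case pay_taxes holds — hence O(pay_taxes).
Premise 3 is O(not vacate_premises ⊃ not pay_taxes); contrapositively O(pay_taxes ⊃ vacate_premises). Since O(pay_taxes) holds, K gives O(vacate_premises).
Premise 5, O(not wear_ppe ⊃ not vacate_premises), contraposes to O(vacate_premises ⊃ wear_ppe); with O(vacate_premises) we get O(wear_ppe).
Applying K to premise 8 (O(wear_ppe ⊃ notify_ballot)) and O(wear_ppe) yields O(notify_ballot).
Applying K to premise 1 (O(notify_ballot ⊃ not hold_funds)) and O(notify_ballot) yields O(not hold_funds).
So O(not hold_funds) holds, i.e. hold_funds is forbidden. None of the other listed options is forbidden under the premises.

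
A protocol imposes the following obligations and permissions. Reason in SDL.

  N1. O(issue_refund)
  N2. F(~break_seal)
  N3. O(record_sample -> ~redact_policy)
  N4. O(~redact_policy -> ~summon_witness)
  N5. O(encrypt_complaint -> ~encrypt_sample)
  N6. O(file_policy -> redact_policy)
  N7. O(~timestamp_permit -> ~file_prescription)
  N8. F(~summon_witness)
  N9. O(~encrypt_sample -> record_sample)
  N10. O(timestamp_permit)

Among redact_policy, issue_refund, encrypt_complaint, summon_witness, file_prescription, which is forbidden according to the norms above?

encrypt_complaint

Premise 8 is F(~summon_witness), i.e. O(summon_witness).
The contrapositive of premise 4 (O(~redact_policy -> ~summon_witness)) is O(summon_witness -> redact_policy), and O(summon_witness) is already established, so O(redact_policy).
Premise 3, O(record_sample -> ~redact_policy), contraposes to O(redact_policy -> ~record_sample); with O(redact_policy) we get O(~record_sample).
The contrapositive of premise 9 (O(~encrypt_sample -> record_sample)) is O(~record_sample -> encrypt_sample), and O(~record_sample) is already established, so O(encrypt_sample).
The contrapositive of premise 5 (O(encrypt_complaint -> ~encrypt_sample)) is O(encrypt_sample -> ~encrypt_complaint), and O(encrypt_sample) is already established, so O(~encrypt_complaint).
So O(~encrypt_complaint) holds, i.e. encrypt_complaint is forbidden. None of the other listed options is forbidden under the premises.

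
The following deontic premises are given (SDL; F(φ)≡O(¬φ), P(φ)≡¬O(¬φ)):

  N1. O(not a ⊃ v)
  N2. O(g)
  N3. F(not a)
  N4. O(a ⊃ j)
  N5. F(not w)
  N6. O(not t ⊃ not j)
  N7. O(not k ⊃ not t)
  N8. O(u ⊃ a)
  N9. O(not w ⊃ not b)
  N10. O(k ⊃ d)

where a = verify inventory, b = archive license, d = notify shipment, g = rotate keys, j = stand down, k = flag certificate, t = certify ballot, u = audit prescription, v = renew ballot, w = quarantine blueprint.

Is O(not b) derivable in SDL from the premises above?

No

Premise 9 is O(not w ⊃ not b), but O(not w) is not derivable from the premises, so it does not yield O(not b).
No other premise forces O(not b). An ideal world satisfying every premise can still have not b false, so O(not b) is not derivable.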